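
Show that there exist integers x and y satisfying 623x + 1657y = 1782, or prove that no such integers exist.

623 and 1657 are coprime, so 623x + 1657y ranges over all of ℤ.
Run the Euclidean algorithm on 1657 and 623: 1657 = 2·623 + 411, 623 = 1·411 + 212, 411 = 1·212 + 199, 212 = 1·199 + 13, 199 = 15·13 + 4, 13 = 3·4 + 1, 4 = 4·1 + 0.
Back-substituting, 1 = 13 − 3·4 = 13 − 3·(199 − 15·13) = −3·199 + 46·13 = −3·199 + 46·(212 − 1·199) = 46·212 − 49·199 = 46·212 − 49·(411 − 1·212) = −49·411 + 95·212 = −49·411 + 95·(623 − 1·411) = 95·623 − 144·411 = 95·623 − 144·(1657 − 2·623) = −144·1657 + 383·623; that is, 623·383 + 1657·(-144) = 1.
Multiplying through by 1782: x = 383·1782 = 682506, y = (-144)·1782 = -256608 is a solution.
The general solution is x = 682506 + 1657k, y = -256608 − 623k; taking k = -411 gives the smaller pair x = 1479, y = -555.
Check: 623·1479 + 1657·(-555) = 921417 − 919635 = 1782. ✓

x = 1479, y = -555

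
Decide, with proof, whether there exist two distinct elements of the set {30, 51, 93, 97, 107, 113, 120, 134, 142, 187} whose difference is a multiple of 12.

There is no such pair.

Residues mod 12: 30↦6, 51↦3, 93↦9, 97↦1, 107↦11, 113↦5, 120↦0, 134↦2, 142↦10, 187↦7.
No residue repeats among the 10 elements, so no pair has difference ≡ 0 (mod 12).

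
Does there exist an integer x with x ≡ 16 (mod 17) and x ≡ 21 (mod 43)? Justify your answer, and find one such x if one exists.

x = 322

Since 17 and 43 share no common factor, CRT says the pair of congruences has a solution (unique mod 731).
Any solution of the first congruence is x = 16 + 17t; substituting into the second, 17t ≡ 21 − 16 ≡ 5 (mod 43).
Invert 17 mod 43 by the Euclidean algorithm: 43 = 2·17 + 9, 17 = 1·9 + 8, 9 = 1·8 + 1, 8 = 8·1 + 0; back-substituting, 1 = 9 − 1·8 = 9 − (17 − 1·9) = −17 + 2·9 = −17 + 2·(43 − 2·17) = 2·43 − 5·17. Hence 17·(-5) ≡ 1, so 17⁻¹ ≡ -5 ≡ 38 (mod 43).
Therefore t ≡ 38·5 = 190 ≡ 18 (mod 43).
Taking t = 18 gives x = 16 + 17·18 = 322.
Indeed 322 ≡ 16 (mod 17) and 322 ≡ 21 (mod 43).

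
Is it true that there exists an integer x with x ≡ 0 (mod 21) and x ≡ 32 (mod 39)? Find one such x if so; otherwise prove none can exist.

No, no such integer exists.

gcd(21, 39) = 3. If x ≡ 0 (mod 21) and x ≡ 32 (mod 39), then x ≡ 0 (mod 3) and x ≡ 32 (mod 3).
These are incompatible: 0 − 32 = -32 is not divisible by 3.
Therefore no such x exists.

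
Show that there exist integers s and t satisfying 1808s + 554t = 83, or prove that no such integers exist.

No, no such integers exist.

gcd(1808, 554) = 2, so every integer of the form 1808s + 554t is a multiple of 2.
However 83 leaves remainder 1 on division by 2.
Hence no integers s, t satisfy the equation.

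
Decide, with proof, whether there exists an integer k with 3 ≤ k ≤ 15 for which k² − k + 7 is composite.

At k = 7: 7² − 7 + 7 = 49 = 7·7, which is composite.

k = 7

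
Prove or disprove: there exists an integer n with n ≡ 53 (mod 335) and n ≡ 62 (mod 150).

There is no such integer.

gcd(335, 150) = 5. If n ≡ 53 (mod 335) and n ≡ 62 (mod 150), then n ≡ 53 (mod 5) and n ≡ 62 (mod 5).
However 53 ≡ 3 and 62 ≡ 2 (mod 5), and 3 ≠ 2.
Therefore no such n exists.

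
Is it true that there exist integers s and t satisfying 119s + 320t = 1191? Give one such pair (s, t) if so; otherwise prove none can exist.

Since gcd(119, 320) = 1, every integer is an integer combination of 119 and 320.
Euclidean algorithm: 320 = 2·119 + 82, 119 = 1·82 + 37, 82 = 2·37 + 8, 37 = 4·8 + 5, 8 = 1·5 + 3, 5 = 1·3 + 2, 3 = 1·2 + 1, 2 = 2·1 + 0.
Unwinding: 1 = 3 − 1·2 = 3 − (5 − 1·3) = −5 + 2·3 = −5 + 2·(8 − 1·5) = 2·8 − 3·5 = 2·8 − 3·(37 − 4·8) = −3·37 + 14·8 = −3·37 + 14·(82 − 2·37) = 14·82 − 31·37 = 14·82 − 31·(119 − 1·82) = −31·119 + 45·82 = −31·119 + 45·(320 − 2·119) = 45·320 − 121·119, i.e. 119·(-121) + 320·45 = 1.
Scaling by 1191 gives the particular solution (s, t) = (-144111, 53595).
Shifting by a multiple of (320, −119) keeps it a solution: s = -144111 + 451·320 = 209, t = 53595 − 451·119 = -74.
Check: 119·209 + 320·(-74) = 24871 − 23680 = 1191. ✓

s = 209, t = -74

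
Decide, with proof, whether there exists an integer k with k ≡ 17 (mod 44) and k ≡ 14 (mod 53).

k = 809

Since 44 and 53 share no common factor, CRT says the pair of congruences has a solution (unique mod 2332).
Any solution of the first congruence is k = 17 + 44t; substituting into the second, 44t ≡ 14 − 17 ≡ 50 (mod 53).
To invert 44 modulo 53: 53 = 1·44 + 9, 44 = 4·9 + 8, 9 = 1·8 + 1, 8 = 8·1 + 0, and unwinding, 1 = 9 − 1·8 = 9 − (44 − 4·9) = −44 + 5·9 = −44 + 5·(53 − 1·44) = 5·53 − 6·44. Thus 44⁻¹ ≡ -6 ≡ 47 (mod 53).
Multiplying by 47: t ≡ 47·50 = 2350 ≡ 18 (mod 53).
With t = 18: k = 17 + 44·18 = 809.
Check: 809 mod 44 = 17, 809 mod 53 = 14. ✓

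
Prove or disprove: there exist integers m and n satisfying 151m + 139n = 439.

m = 25, n = -24

151 and 139 are coprime, so 151m + 139n ranges over all of ℤ.
Dividing repeatedly: 151 = 1·139 + 12, 139 = 11·12 + 7, 12 = 1·7 + 5, 7 = 1·5 + 2, 5 = 2·2 + 1, 2 = 2·1 + 0.
Back-substituting, 1 = 5 − 2·2 = 5 − 2·(7 − 1·5) = −2·7 + 3·5 = −2·7 + 3·(12 − 1·7) = 3·12 − 5·7 = 3·12 − 5·(139 − 11·12) = −5·139 + 58·12 = −5·139 + 58·(151 − 1·139) = 58·151 − 63·139; that is, 151·58 + 139·(-63) = 1.
Times 439: 151·25462 + 139·(-27657) = 439, so (25462, -27657) solves it.
Shifting by a multiple of (139, −151) keeps it a solution: m = 25462 − 183·139 = 25, n = -27657 + 183·151 = -24.
Check: 151·25 + 139·(-24) = 3775 − 3336 = 439. ✓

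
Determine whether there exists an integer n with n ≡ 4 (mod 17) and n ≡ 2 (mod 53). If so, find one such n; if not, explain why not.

Since 17 and 53 share no common factor, CRT says the pair of congruences has a solution (unique mod 901).
Write n = 4 + 17t and require 4 + 17t ≡ 2 (mod 53), i.e. 17t ≡ 51 (mod 53).
Invert 17 mod 53 by the Euclidean algorithm: 53 = 3·17 + 2, 17 = 8·2 + 1, 2 = 2·1 + 0; back-substituting, 1 = 17 − 8·2 = 17 − 8·(53 − 3·17) = −8·53 + 25·17. Hence 17·25 ≡ 1, so 17⁻¹ ≡ 25 (mod 53).
Therefore t ≡ 25·51 = 1275 ≡ 3 (mod 53).
With t = 3: n = 4 + 17·3 = 55.
Check: 55 mod 17 = 4, 55 mod 53 = 2. ✓

n = 55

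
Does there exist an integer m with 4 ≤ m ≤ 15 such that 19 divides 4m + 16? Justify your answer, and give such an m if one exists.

Try m = 15: 4·15 + 16 = 76 = 4·19, which is divisible by 19.

m = 15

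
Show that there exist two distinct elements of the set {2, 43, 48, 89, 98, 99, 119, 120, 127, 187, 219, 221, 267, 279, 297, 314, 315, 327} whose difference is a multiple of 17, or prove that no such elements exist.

Both 43 and 315 leave remainder 9 on division by 17; their difference 272 = 16·17 is a multiple of 17.

The pair (43, 315) works.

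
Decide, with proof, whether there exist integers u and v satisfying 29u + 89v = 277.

Since gcd(29, 89) = 1, every integer is an integer combination of 29 and 89.
Run the Euclidean algorithm on 89 and 29: 89 = 3·29 + 2, 29 = 14·2 + 1, 2 = 2·1 + 0.
Unwinding: 1 = 29 − 14·2 = 29 − 14·(89 − 3·29) = −14·89 + 43·29, i.e. 29·43 + 89·(-14) = 1.
Times 277: 29·11911 + 89·(-3878) = 277, so (11911, -3878) solves it.
Subtracting 133·89 from u and adding 133·29 to v gives the tidier solution (74, -21).
Indeed 29·74 + 89·(-21) = 2146 − 1869 = 277.

u = 74, v = -21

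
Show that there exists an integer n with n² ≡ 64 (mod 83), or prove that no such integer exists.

Take n = 8. Then 8² = 64, and since 0 ≤ 64 < 83 this is already reduced: 8² ≡ 64 (mod 83).

n = 8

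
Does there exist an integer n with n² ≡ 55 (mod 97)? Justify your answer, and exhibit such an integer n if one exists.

Apply Euler's criterion with the prime 97: 55 is a quadratic residue iff 55^48 ≡ 1 (mod 97), and a non-residue iff it is ≡ −1.
Repeated squaring mod 97: 55^2 = 3025 ≡ 18; 55^4 ≡ 18² = 324 ≡ 33; 55^8 ≡ 33² = 1089 ≡ 22; 55^16 ≡ 22² = 484 ≡ 96; 55^32 ≡ 96² = 9216 ≡ 1.
Since 48 = 32 + 16, 55^48 ≡ 1 · 96; multiplying out mod 97: 1·96 = 96 ≡ 96. Thus 55^48 ≡ 96 ≡ −1 (mod 97).
The value −1 means 55 is a non-residue modulo 97, so n² ≡ 55 (mod 97) is impossible.

No, no such integer exists.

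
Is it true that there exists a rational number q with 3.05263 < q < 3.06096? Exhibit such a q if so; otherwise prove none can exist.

Scale by 17: the interval becomes (51.89471, 52.03632), which contains the integer 52.
Dividing back, 3.05263 < 52/17 < 3.06096, and 52/17 is rational.

q = 52/17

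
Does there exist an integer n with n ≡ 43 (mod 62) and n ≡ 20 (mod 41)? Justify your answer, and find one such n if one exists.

Since 62 and 41 share no common factor, CRT says the pair of congruences has a solution (unique mod 2542).
Write n = 43 + 62t and require 43 + 62t ≡ 20 (mod 41), i.e. 62t ≡ 18 (mod 41).
62 ≡ 21 (mod 41), so this reads 21t ≡ 18 (mod 41). Since 21·2 = 42 = 1·41 + 1, the inverse of 21 mod 41 is 2.
Multiplying by 2: t ≡ 2·18 = 36 (mod 41).
With t = 36: n = 43 + 62·36 = 2275.
Verify: 2275 = 36·62 + 43 and 2275 = 55·41 + 20. ✓

n = 2275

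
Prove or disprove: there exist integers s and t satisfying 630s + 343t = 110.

Both 630 and 343 are divisible by gcd(630, 343) = 7, hence so is any combination 630s + 343t.
However 110 leaves remainder 5 on division by 7.
So the equation is unsolvable over ℤ.

There are no such integers.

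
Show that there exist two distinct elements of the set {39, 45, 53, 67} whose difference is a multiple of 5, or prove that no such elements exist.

Residues mod 5: 39↦4, 45↦0, 53↦3, 67↦2.
No residue repeats among the 4 elements, so no pair has difference ≡ 0 (mod 5).

No such pair exists.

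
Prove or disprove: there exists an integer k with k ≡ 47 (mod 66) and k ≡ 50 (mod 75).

The moduli are not coprime: gcd(66, 75) = 3. Compatibility requires 3 ∣ (50 − 47) = 3, which holds, so solutions exist.
Write k = 47 + 66t. Then 66t ≡ 50 − 47 ≡ 3 (mod 75); dividing through by 3 gives 22t ≡ 1 (mod 25).
Since 22·8 = 176 = 7·25 + 1, the inverse of 22 mod 25 is 8.
Multiplying by 8: t ≡ 8·1 = 8 (mod 25).
Then k = 47 + 66·8 = 575.
Check: 575 mod 66 = 47, 575 mod 75 = 50. ✓

k = 575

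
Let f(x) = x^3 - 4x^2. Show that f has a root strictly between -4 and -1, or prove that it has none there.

f(-4) = -128 and f(-1) = -5, both negative, so a sign-change argument is unavailable; we show f keeps this sign on the whole interval.
Shift to the endpoint -1: with x = -1 − u (0 < u < 3), one computes f(-1 − u) = -u^3 - 7u^2 - 11u - 5.
All 4 nonzero coefficients of this polynomial in u are negative; hence for u > 0 the value is a sum of negative terms (the constant -5 among them).
Therefore f(x) < 0 throughout (-4, -1), and f has no zero there.

No.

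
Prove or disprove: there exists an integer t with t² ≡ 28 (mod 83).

t = 51 works: 51² = 2601, and 2601 − 28 = 2573 = 31·83.

t = 51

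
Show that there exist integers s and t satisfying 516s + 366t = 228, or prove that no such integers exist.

Every value of 516s + 366t is a multiple of gcd(516, 366) = 6; since 6 ∣ 228, solutions exist.
Dividing through by 6 reduces the equation to 86s + 61t = 38.
Dividing repeatedly: 86 = 1·61 + 25, 61 = 2·25 + 11, 25 = 2·11 + 3, 11 = 3·3 + 2, 3 = 1·2 + 1, 2 = 2·1 + 0.
Back-substituting, 1 = 3 − 1·2 = 3 − (11 − 3·3) = −11 + 4·3 = −11 + 4·(25 − 2·11) = 4·25 − 9·11 = 4·25 − 9·(61 − 2·25) = −9·61 + 22·25 = −9·61 + 22·(86 − 1·61) = 22·86 − 31·61; that is, 86·22 + 61·(-31) = 1.
Times 38: 86·836 + 61·(-1178) = 38, so (836, -1178) solves it.
The general solution is s = 836 + 61k, t = -1178 − 86k; taking k = -13 gives the smaller pair s = 43, t = -60.
Check: 516·43 + 366·(-60) = 22188 − 21960 = 228. ✓

s = 43, t = -60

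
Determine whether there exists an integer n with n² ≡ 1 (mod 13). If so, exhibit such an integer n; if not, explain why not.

n = 12

n = 12 works: 12² = 144, and 144 − 1 = 143 = 11·13.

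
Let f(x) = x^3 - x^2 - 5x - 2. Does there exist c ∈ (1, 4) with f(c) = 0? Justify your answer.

f(1) = -7 and f(4) = 26, which have opposite signs.
Since f is a polynomial it is continuous on [1, 4].
The Intermediate Value Theorem then guarantees some c ∈ (1, 4) with f(c) = 0.

Such a root exists.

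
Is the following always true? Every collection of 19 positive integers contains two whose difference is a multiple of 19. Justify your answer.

No, the set {76, 77, 78, 79, 80, 81, 82, 83, 84, 85, 86, 87, 88, 89, 90, 91, 92, 93, 94} is a counterexample.

Try 19 consecutive integers, 76, 77, …, 94. Their remainders mod 19 are 0, 1, 2, 3, 4, 5, 6, 7, 8, 9, 10, 11, 12, 13, 14, 15, 16, 17, 18 — pairwise different, as any 19 ≤ 19 consecutive integers have distinct residues.
The differences between them range over 1, …, 18, none of which is divisible by 19.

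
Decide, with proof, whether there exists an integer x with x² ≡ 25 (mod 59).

x = 54

x = 54 works: 54² = 2916, and 2916 − 25 = 2891 = 49·59.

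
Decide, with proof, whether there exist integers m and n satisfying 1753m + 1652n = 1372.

1753 and 1652 are coprime, so 1753m + 1652n ranges over all of ℤ.
Run the Euclidean algorithm on 1753 and 1652: 1753 = 1·1652 + 101, 1652 = 16·101 + 36, 101 = 2·36 + 29, 36 = 1·29 + 7, 29 = 4·7 + 1, 7 = 7·1 + 0.
Back-substituting, 1 = 29 − 4·7 = 29 − 4·(36 − 1·29) = −4·36 + 5·29 = −4·36 + 5·(101 − 2·36) = 5·101 − 14·36 = 5·101 − 14·(1652 − 16·101) = −14·1652 + 229·101 = −14·1652 + 229·(1753 − 1·1652) = 229·1753 − 243·1652; that is, 1753·229 + 1652·(-243) = 1.
Times 1372: 1753·314188 + 1652·(-333396) = 1372, so (314188, -333396) solves it.
Subtracting 190·1652 from m and adding 190·1753 to n gives the tidier solution (308, -326).
Check: 1753·308 + 1652·(-326) = 539924 − 538552 = 1372. ✓

m = 308, n = -326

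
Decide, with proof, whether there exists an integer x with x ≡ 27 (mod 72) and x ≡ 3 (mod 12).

The moduli are not coprime: gcd(72, 12) = 12. Compatibility requires 12 ∣ (3 − 27) = -24, which holds, so solutions exist.
The smallest candidate x = 27 works directly: 27 ≡ 3 (mod 12).
Indeed 27 ≡ 27 (mod 72) and 27 ≡ 3 (mod 12).

x = 27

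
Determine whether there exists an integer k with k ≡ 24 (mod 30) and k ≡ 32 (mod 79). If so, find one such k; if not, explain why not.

gcd(30, 79) = 1, so the Chinese Remainder Theorem guarantees exactly one residue class mod 2370 satisfying both.
Write k = 24 + 30t and require 24 + 30t ≡ 32 (mod 79), i.e. 30t ≡ 8 (mod 79).
To invert 30 modulo 79: 79 = 2·30 + 19, 30 = 1·19 + 11, 19 = 1·11 + 8, 11 = 1·8 + 3, 8 = 2·3 + 2, 3 = 1·2 + 1, 2 = 2·1 + 0, and unwinding, 1 = 3 − 1·2 = 3 − (8 − 2·3) = −8 + 3·3 = −8 + 3·(11 − 1·8) = 3·11 − 4·8 = 3·11 − 4·(19 − 1·11) = −4·19 + 7·11 = −4·19 + 7·(30 − 1·19) = 7·30 − 11·19 = 7·30 − 11·(79 − 2·30) = −11·79 + 29·30. Thus 30⁻¹ ≡ 29 (mod 79).
Therefore t ≡ 29·8 = 232 ≡ 74 (mod 79).
Taking t = 74 gives k = 24 + 30·74 = 2244.
Check: 2244 mod 30 = 24, 2244 mod 79 = 32. ✓

k = 2244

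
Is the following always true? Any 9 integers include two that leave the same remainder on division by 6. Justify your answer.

Yes, this is always true.

Partition the integers by their residue mod 6; there are 6 classes.
With 9 integers and only 6 classes, the pigeonhole principle forces two of them, say a and b, into the same class.
That is, a and b leave the same remainder on division by 6, as claimed.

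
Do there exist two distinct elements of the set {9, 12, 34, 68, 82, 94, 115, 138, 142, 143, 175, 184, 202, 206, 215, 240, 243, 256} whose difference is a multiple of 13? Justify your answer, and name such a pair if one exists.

Both 9 and 243 leave remainder 9 on division by 13; their difference 234 = 18·13 is a multiple of 13.

The pair (9, 243) works.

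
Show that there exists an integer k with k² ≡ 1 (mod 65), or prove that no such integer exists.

Take k = 64. Then 64² = 4096 = 63·65 + 1, so 64² ≡ 1 (mod 65).

k = 64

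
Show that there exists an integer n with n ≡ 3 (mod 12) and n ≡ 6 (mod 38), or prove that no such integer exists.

Both moduli are multiples of 2 = gcd(12, 38), so any solution would satisfy n ≡ 3 and n ≡ 6 modulo 2 simultaneously.
However 3 ≡ 1 and 6 ≡ 0 (mod 2), and 1 ≠ 0.
So no integer satisfies both congruences.

There is no such integer.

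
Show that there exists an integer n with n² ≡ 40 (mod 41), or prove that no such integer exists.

n = 32

Take n = 32. Then 32² = 1024 = 24·41 + 40, so 32² ≡ 40 (mod 41).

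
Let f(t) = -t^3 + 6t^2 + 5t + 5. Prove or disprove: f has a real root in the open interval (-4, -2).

f has no root in that interval.

f(-4) = 145 and f(-2) = 27, both positive, so a sign-change argument is unavailable; we show f keeps this sign on the whole interval.
Shift to the endpoint -2: with t = -2 − u (0 < u < 2), one computes f(-2 − u) = u^3 + 12u^2 + 31u + 27.
All 4 nonzero coefficients of this polynomial in u are positive; hence for u > 0 the value is a sum of positive terms (the constant 27 among them).
Therefore f(t) > 0 throughout (-4, -2), and f has no zero there.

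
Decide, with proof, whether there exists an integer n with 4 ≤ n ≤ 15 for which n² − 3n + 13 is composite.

At n = 13: 13² − 3·13 + 13 = 143 = 11·13, which is composite.

n = 13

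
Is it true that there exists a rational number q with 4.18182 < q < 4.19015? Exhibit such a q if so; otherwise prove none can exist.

q = 67/16

Multiplying by 16: 16·4.18182 = 66.90912 and 16·4.19015 = 67.04240, so the integer 67 lies strictly between them.
Hence 67/16 is a rational number with 4.18182 < 67/16 < 4.19015.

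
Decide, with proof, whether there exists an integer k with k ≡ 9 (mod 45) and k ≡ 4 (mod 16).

k = 324

Since 45 and 16 share no common factor, CRT says the pair of congruences has a solution (unique mod 720).
Any solution of the first congruence is k = 9 + 45t; substituting into the second, 45t ≡ 4 − 9 ≡ 11 (mod 16).
45 ≡ 13 (mod 16), so this reads 13t ≡ 11 (mod 16). Invert 13 mod 16 by the Euclidean algorithm: 16 = 1·13 + 3, 13 = 4·3 + 1, 3 = 3·1 + 0; back-substituting, 1 = 13 − 4·3 = 13 − 4·(16 − 1·13) = −4·16 + 5·13. Hence 13·5 ≡ 1, so 13⁻¹ ≡ 5 (mod 16).
Multiplying by 5: t ≡ 5·11 = 55 ≡ 7 (mod 16).
With t = 7: k = 9 + 45·7 = 324.
Check: 324 mod 45 = 9, 324 mod 16 = 4. ✓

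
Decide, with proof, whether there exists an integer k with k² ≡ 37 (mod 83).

k = 55 works: 55² = 3025, and 3025 − 37 = 2988 = 36·83.

k = 55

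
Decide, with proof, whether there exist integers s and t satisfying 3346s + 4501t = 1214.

No such integers exist.

Any value of 3346s + 4501t is a multiple of gcd(3346, 4501) = 7.
But 1214 = 7·173 + 3, so 7 ∤ 1214.
Therefore 3346s + 4501t = 1214 has no solution in integers.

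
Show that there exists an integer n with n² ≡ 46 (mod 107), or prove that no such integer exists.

No, no such integer exists.

Apply Euler's criterion with the prime 107: 46 is a quadratic residue iff 46^53 ≡ 1 (mod 107), and a non-residue iff it is ≡ −1.
Squaring successively (mod 107): 46^2 = 2116 ≡ 83; 46^4 ≡ 83² = 6889 ≡ 41; 46^8 ≡ 41² = 1681 ≡ 76; 46^16 ≡ 76² = 5776 ≡ 105; 46^32 ≡ 105² = 11025 ≡ 4.
Since 53 = 32 + 16 + 4 + 1, 46^53 ≡ 4 · 105 · 41 · 46; multiplying out mod 107: 4·105 = 420 ≡ 99, then 99·41 = 4059 ≡ 100, then 100·46 = 4600 ≡ 106. Thus 46^53 ≡ 106 ≡ −1 (mod 107).
The value −1 means 46 is a non-residue modulo 107, so n² ≡ 46 (mod 107) is impossible.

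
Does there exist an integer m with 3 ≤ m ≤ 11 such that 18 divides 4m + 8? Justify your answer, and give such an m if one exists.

m = 7

m = 7 works, since 4·7 + 8 = 36 = 2·18.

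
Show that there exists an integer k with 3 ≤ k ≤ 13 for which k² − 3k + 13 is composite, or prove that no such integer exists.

At k = 12: 12² − 3·12 + 13 = 121 = 11·11, which is composite.

k = 12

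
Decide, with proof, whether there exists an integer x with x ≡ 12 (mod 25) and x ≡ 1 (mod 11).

x = 12

The moduli 25 and 11 are coprime, so by the Chinese Remainder Theorem a unique solution modulo 275 exists.
Any solution of the first congruence is x = 12 + 25t; substituting into the second, 25t ≡ 1 − 12 ≡ 0 (mod 11).
25 ≡ 3 (mod 11), so this reads 3t ≡ 0 (mod 11). t = 0 satisfies this.
Taking t = 0 gives x = 12 + 25·0 = 12.
Indeed 12 ≡ 12 (mod 25) and 12 ≡ 1 (mod 11).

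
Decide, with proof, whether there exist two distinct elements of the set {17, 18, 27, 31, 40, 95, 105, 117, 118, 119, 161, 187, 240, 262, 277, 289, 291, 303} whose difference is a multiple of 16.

Both 17 and 161 leave remainder 1 on division by 16; their difference 144 = 9·16 is a multiple of 16.

The pair (17, 161) works.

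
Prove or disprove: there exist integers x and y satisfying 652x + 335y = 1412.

x = 331, y = -640

Since gcd(652, 335) = 1, every integer is an integer combination of 652 and 335.
Euclidean algorithm: 652 = 1·335 + 317, 335 = 1·317 + 18, 317 = 17·18 + 11, 18 = 1·11 + 7, 11 = 1·7 + 4, 7 = 1·4 + 3, 4 = 1·3 + 1, 3 = 3·1 + 0.
Back-substituting, 1 = 4 − 1·3 = 4 − (7 − 1·4) = −7 + 2·4 = −7 + 2·(11 − 1·7) = 2·11 − 3·7 = 2·11 − 3·(18 − 1·11) = −3·18 + 5·11 = −3·18 + 5·(317 − 17·18) = 5·317 − 88·18 = 5·317 − 88·(335 − 1·317) = −88·335 + 93·317 = −88·335 + 93·(652 − 1·335) = 93·652 − 181·335; that is, 652·93 + 335·(-181) = 1.
Scaling by 1412 gives the particular solution (x, y) = (131316, -255572).
The general solution is x = 131316 + 335k, y = -255572 − 652k; taking k = -391 gives the smaller pair x = 331, y = -640.
Indeed 652·331 + 335·(-640) = 215812 − 214400 = 1412.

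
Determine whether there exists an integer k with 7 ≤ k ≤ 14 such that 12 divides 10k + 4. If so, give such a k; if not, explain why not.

k = 8

At k = 8 we get 10·8 + 4 = 84, and 84 = 12·7.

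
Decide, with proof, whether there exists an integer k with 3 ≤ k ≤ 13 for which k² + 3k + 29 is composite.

At k = 13: 13² + 3·13 + 29 = 237 = 3·79, which is composite.

k = 13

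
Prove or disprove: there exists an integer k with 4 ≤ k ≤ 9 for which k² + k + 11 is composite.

No such integer k in that range exists.

The values for k = 4, 5, …, 9 are 31, 41, 53, 67, 83, 101, and each of these is prime.
So no value in the range makes the expression composite.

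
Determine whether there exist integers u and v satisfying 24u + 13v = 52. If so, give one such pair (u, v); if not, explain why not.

24 and 13 are coprime, so 24u + 13v ranges over all of ℤ.
Dividing repeatedly: 24 = 1·13 + 11, 13 = 1·11 + 2, 11 = 5·2 + 1, 2 = 2·1 + 0.
Back-substituting, 1 = 11 − 5·2 = 11 − 5·(13 − 1·11) = −5·13 + 6·11 = −5·13 + 6·(24 − 1·13) = 6·24 − 11·13; that is, 24·6 + 13·(-11) = 1.
Multiplying through by 52: u = 6·52 = 312, v = (-11)·52 = -572 is a solution.
Subtracting 24·13 from u and adding 24·24 to v gives the tidier solution (0, 4).
Check: 24·0 + 13·4 = 0 + 52 = 52. ✓

u = 0, v = 4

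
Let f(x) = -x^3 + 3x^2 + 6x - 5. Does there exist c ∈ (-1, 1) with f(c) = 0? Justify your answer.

f(-1) = -7 and f(1) = 3, which have opposite signs.
As a polynomial, f is continuous on every closed interval.
By the Intermediate Value Theorem f must vanish at some point of (-1, 1).

Yes, f has a root in the interval.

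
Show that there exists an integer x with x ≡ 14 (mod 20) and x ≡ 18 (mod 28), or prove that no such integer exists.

x = 74

The moduli are not coprime: gcd(20, 28) = 4. Compatibility requires 4 ∣ (18 − 14) = 4, which holds, so solutions exist.
Step through x = 14, 14 + 20, 14 + 2·20, …: the values 14, 34, 54, 74 reduce mod 28 to 14, 6, 26, 18. The value 74 hits 18.
Verify: 74 = 3·20 + 14 and 74 = 2·28 + 18. ✓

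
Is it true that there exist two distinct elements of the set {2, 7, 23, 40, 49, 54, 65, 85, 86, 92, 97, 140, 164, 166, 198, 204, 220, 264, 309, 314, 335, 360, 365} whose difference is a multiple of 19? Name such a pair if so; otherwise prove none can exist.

Reduce each element mod 19: 2↦2, 7↦7, 23↦4, 40↦2, 49↦11, 54↦16, 65↦8, 85↦9, 86↦10, 92↦16, 97↦2, 140↦7, 164↦12, 166↦14, 198↦8, 204↦14, 220↦11, 264↦17, 309↦5, 314↦10, 335↦12, 360↦18, 365↦4. The residue 2 repeats (at 2 and 40), and 40 − 2 = 38 = 2·19.

The pair (2, 40) works.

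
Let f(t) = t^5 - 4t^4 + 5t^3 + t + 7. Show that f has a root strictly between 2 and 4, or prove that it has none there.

No.

f(2) = 17 and f(4) = 331, both positive, so a sign-change argument is unavailable; we show f keeps this sign on the whole interval.
Shift to the endpoint 2: with t = 2 + u (0 < u < 2), one computes f(2 + u) = u^5 + 6u^4 + 13u^3 + 14u^2 + 13u + 17.
All 6 nonzero coefficients of this polynomial in u are positive; hence for u > 0 the value is a sum of positive terms (the constant 17 among them).
Therefore f(t) > 0 throughout (2, 4), and f has no zero there.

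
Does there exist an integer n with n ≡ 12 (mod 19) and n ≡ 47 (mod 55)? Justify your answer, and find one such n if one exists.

n = 487

The moduli 19 and 55 are coprime, so by the Chinese Remainder Theorem a unique solution modulo 1045 exists.
Write n = 12 + 19t and require 12 + 19t ≡ 47 (mod 55), i.e. 19t ≡ 35 (mod 55).
Since 19·29 = 551 = 10·55 + 1, the inverse of 19 mod 55 is 29.
Therefore t ≡ 29·35 = 1015 ≡ 25 (mod 55).
Taking t = 25 gives n = 12 + 19·25 = 487.
Check: 487 mod 19 = 12, 487 mod 55 = 47. ✓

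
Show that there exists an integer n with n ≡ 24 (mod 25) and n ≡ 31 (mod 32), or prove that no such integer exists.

n = 799

gcd(25, 32) = 1, so the Chinese Remainder Theorem guarantees exactly one residue class mod 800 satisfying both.
Write n = 24 + 25t and require 24 + 25t ≡ 31 (mod 32), i.e. 25t ≡ 7 (mod 32).
Invert 25 mod 32 by the Euclidean algorithm: 32 = 1·25 + 7, 25 = 3·7 + 4, 7 = 1·4 + 3, 4 = 1·3 + 1, 3 = 3·1 + 0; back-substituting, 1 = 4 − 1·3 = 4 − (7 − 1·4) = −7 + 2·4 = −7 + 2·(25 − 3·7) = 2·25 − 7·7 = 2·25 − 7·(32 − 1·25) = −7·32 + 9·25. Hence 25·9 ≡ 1, so 25⁻¹ ≡ 9 (mod 32).
Multiplying by 9: t ≡ 9·7 = 63 ≡ 31 (mod 32).
With t = 31: n = 24 + 25·31 = 799.
Verify: 799 = 31·25 + 24 and 799 = 24·32 + 31. ✓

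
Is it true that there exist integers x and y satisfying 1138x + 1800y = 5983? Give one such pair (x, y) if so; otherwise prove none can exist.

No, no such integers exist.

Both 1138 and 1800 are divisible by gcd(1138, 1800) = 2, hence so is any combination 1138x + 1800y.
But 5983 = 2·2991 + 1, so 2 ∤ 5983.
Hence no integers x, y satisfy the equation.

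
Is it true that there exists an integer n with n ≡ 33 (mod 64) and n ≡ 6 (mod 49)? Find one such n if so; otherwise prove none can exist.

gcd(64, 49) = 1, so the Chinese Remainder Theorem guarantees exactly one residue class mod 3136 satisfying both.
Write n = 33 + 64t and require 33 + 64t ≡ 6 (mod 49), i.e. 64t ≡ 22 (mod 49).
64 ≡ 15 (mod 49), so this reads 15t ≡ 22 (mod 49). To invert 15 modulo 49: 49 = 3·15 + 4, 15 = 3·4 + 3, 4 = 1·3 + 1, 3 = 3·1 + 0, and unwinding, 1 = 4 − 1·3 = 4 − (15 − 3·4) = −15 + 4·4 = −15 + 4·(49 − 3·15) = 4·49 − 13·15. Thus 15⁻¹ ≡ -13 ≡ 36 (mod 49).
Multiplying by 36: t ≡ 36·22 = 792 ≡ 8 (mod 49).
Taking t = 8 gives n = 33 + 64·8 = 545.
Check: 545 mod 64 = 33, 545 mod 49 = 6. ✓

n = 545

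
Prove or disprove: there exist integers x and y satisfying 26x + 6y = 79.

No such integers exist.

gcd(26, 6) = 2, so every integer of the form 26x + 6y is a multiple of 2.
But 79 is not a multiple of 2 (it leaves remainder 1).
So the equation is unsolvable over ℤ.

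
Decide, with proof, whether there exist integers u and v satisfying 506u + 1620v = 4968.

u = 378, v = -115

Every value of 506u + 1620v is a multiple of gcd(506, 1620) = 2; since 2 ∣ 4968, solutions exist.
Dividing through by 2 reduces the equation to 253u + 810v = 2484.
Euclidean algorithm: 810 = 3·253 + 51, 253 = 4·51 + 49, 51 = 1·49 + 2, 49 = 24·2 + 1, 2 = 2·1 + 0.
Unwinding: 1 = 49 − 24·2 = 49 − 24·(51 − 1·49) = −24·51 + 25·49 = −24·51 + 25·(253 − 4·51) = 25·253 − 124·51 = 25·253 − 124·(810 − 3·253) = −124·810 + 397·253, i.e. 253·397 + 810·(-124) = 1.
Times 2484: 253·986148 + 810·(-308016) = 2484, so (986148, -308016) solves it.
Subtracting 1217·810 from u and adding 1217·253 to v gives the tidier solution (378, -115).
Indeed 506·378 + 1620·(-115) = 191268 − 186300 = 4968.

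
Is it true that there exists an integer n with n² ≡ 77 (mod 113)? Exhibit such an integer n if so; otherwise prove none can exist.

n = 23 works: 23² = 529, and 529 − 77 = 452 = 4·113.

n = 23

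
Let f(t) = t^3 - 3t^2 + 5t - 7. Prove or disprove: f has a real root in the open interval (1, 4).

f(1) = -4 and f(4) = 29, which have opposite signs.
f is continuous everywhere (it is a polynomial), in particular on [1, 4].
By the Intermediate Value Theorem f must vanish at some point of (1, 4).

Yes, f has a root in the interval.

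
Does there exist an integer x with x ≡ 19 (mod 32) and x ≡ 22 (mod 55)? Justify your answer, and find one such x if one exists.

x = 627

The moduli 32 and 55 are coprime, so by the Chinese Remainder Theorem a unique solution modulo 1760 exists.
Write x = 19 + 32t and require 19 + 32t ≡ 22 (mod 55), i.e. 32t ≡ 3 (mod 55).
Invert 32 mod 55 by the Euclidean algorithm: 55 = 1·32 + 23, 32 = 1·23 + 9, 23 = 2·9 + 5, 9 = 1·5 + 4, 5 = 1·4 + 1, 4 = 4·1 + 0; back-substituting, 1 = 5 − 1·4 = 5 − (9 − 1·5) = −9 + 2·5 = −9 + 2·(23 − 2·9) = 2·23 − 5·9 = 2·23 − 5·(32 − 1·23) = −5·32 + 7·23 = −5·32 + 7·(55 − 1·32) = 7·55 − 12·32. Hence 32·(-12) ≡ 1, so 32⁻¹ ≡ -12 ≡ 43 (mod 55).
Therefore t ≡ 43·3 = 129 ≡ 19 (mod 55).
With t = 19: x = 19 + 32·19 = 627.
Check: 627 mod 32 = 19, 627 mod 55 = 22. ✓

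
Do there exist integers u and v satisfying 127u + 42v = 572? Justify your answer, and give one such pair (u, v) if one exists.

u = 26, v = -65

Since gcd(127, 42) = 1, every integer is an integer combination of 127 and 42.
Euclidean algorithm: 127 = 3·42 + 1, 42 = 42·1 + 0.
Working back up the chain: 1 = 127 − 3·42. So 127·1 + 42·(-3) = 1.
Multiplying through by 572: u = 1·572 = 572, v = (-3)·572 = -1716 is a solution.
The general solution is u = 572 + 42k, v = -1716 − 127k; taking k = -13 gives the smaller pair u = 26, v = -65.
Indeed 127·26 + 42·(-65) = 3302 − 2730 = 572.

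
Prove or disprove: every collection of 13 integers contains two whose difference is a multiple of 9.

Each integer lies in one of the 9 residue classes modulo 9.
Placing 13 integers into 9 classes, some class receives at least two — say a and b.
Then a ≡ b (mod 9), i.e. 9 ∣ (a − b).

Yes, this is always true.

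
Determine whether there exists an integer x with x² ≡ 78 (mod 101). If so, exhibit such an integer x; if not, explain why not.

x = 49

x = 49 works: 49² = 2401, and 2401 − 78 = 2323 = 23·101.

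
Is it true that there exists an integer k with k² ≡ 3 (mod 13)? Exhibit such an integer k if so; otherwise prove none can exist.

k = 9

k = 9 works: 9² = 81, and 81 − 3 = 78 = 6·13.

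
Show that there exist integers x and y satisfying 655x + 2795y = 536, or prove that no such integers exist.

No, no such integers exist.

Both 655 and 2795 are divisible by gcd(655, 2795) = 5, hence so is any combination 655x + 2795y.
But 536 = 5·107 + 1, so 5 ∤ 536.
Therefore 655x + 2795y = 536 has no solution in integers.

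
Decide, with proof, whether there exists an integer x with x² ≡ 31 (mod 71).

No such integer exists.

Apply Euler's criterion with the prime 71: 31 is a quadratic residue iff 31^35 ≡ 1 (mod 71), and a non-residue iff it is ≡ −1.
Repeated squaring mod 71: 31^2 = 961 ≡ 38; 31^4 ≡ 38² = 1444 ≡ 24; 31^8 ≡ 24² = 576 ≡ 8; 31^16 ≡ 8² = 64 ≡ 64; 31^32 ≡ 64² = 4096 ≡ 49.
Since 35 = 32 + 2 + 1, 31^35 ≡ 49 · 38 · 31; multiplying out mod 71: 49·38 = 1862 ≡ 16, then 16·31 = 496 ≡ 70. Thus 31^35 ≡ 70 ≡ −1 (mod 71).
The value −1 means 31 is a non-residue modulo 71, so x² ≡ 31 (mod 71) is impossible.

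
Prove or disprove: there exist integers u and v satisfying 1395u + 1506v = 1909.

There are no such integers.

Both 1395 and 1506 are divisible by gcd(1395, 1506) = 3, hence so is any combination 1395u + 1506v.
But 1909 is not a multiple of 3 (it leaves remainder 1).
Therefore 1395u + 1506v = 1909 has no solution in integers.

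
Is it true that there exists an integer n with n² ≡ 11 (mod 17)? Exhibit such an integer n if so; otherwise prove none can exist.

No, no such integer exists.

Computing n² mod 17 for n = 0, 1, …, 8 (enough, by the symmetry n ↦ 17 − n) gives 0, 1, 4, 9, 16, 8, 2, 15, 13.
So the quadratic residues mod 17 are {0, 1, 2, 4, 8, 9, 13, 15, 16}, and 11 is not among them.
Therefore n² ≡ 11 (mod 17) has no solution.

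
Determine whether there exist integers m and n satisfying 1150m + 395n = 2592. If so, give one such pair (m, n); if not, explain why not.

gcd(1150, 395) = 5, so every integer of the form 1150m + 395n is a multiple of 5.
But 2592 is not a multiple of 5 (it leaves remainder 2).
Therefore 1150m + 395n = 2592 has no solution in integers.

There are no such integers.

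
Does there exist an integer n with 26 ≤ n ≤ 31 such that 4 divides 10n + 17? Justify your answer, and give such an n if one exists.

No, no such integer n in that range exists.

The values of 10n + 17 for n = 26, 27, …, 31 are 277, 287, 297, 307, 317, 327; reduced mod 4 these are 1, 3, 1, 3, 1, 3.
None is 0, so 4 never divides 10n + 17 on this range.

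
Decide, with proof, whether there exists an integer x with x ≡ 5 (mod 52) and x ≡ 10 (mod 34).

Reduce both congruences modulo 2, which divides 52 and 34: they say x ≡ 5 (mod 2) and x ≡ 10 (mod 2).
However 5 ≡ 1 and 10 ≡ 0 (mod 2), and 1 ≠ 0.
So no integer satisfies both congruences.

No, no such integer exists.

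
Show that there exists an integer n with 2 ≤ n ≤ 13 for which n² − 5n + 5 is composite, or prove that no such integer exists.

n = 10

At n = 10: 10² − 5·10 + 5 = 55 = 5·11, which is composite.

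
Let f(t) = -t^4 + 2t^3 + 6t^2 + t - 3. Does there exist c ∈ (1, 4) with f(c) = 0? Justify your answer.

f(1) = 5 and f(4) = -31, which have opposite signs.
Since f is a polynomial it is continuous on [1, 4].
So by the Intermediate Value Theorem there is a c strictly between 1 and 4 with f(c) = 0.

Yes, f has a root in the interval.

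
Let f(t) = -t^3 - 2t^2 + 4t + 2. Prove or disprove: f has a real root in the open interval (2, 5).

f has no root in that interval.

f(2) = -6 and f(5) = -153, both negative, so a sign-change argument is unavailable; we show f keeps this sign on the whole interval.
Shift to the endpoint 2: with t = 2 + u (0 < u < 3), one computes f(2 + u) = -u^3 - 8u^2 - 16u - 6.
All 4 nonzero coefficients of this polynomial in u are negative; hence for u > 0 the value is a sum of negative terms (the constant -6 among them).
Therefore f(t) < 0 throughout (2, 5), and f has no zero there.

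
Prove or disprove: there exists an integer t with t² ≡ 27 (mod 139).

No, no such integer exists.

139 is prime, so by Euler's criterion 27 is a square mod 139 iff 27^((139−1)/2) = 27^69 ≡ 1 (mod 139).
Repeated squaring mod 139: 27^2 = 729 ≡ 34; 27^4 ≡ 34² = 1156 ≡ 44; 27^8 ≡ 44² = 1936 ≡ 129; 27^16 ≡ 129² = 16641 ≡ 100; 27^32 ≡ 100² = 10000 ≡ 131; 27^64 ≡ 131² = 17161 ≡ 64.
Since 69 = 64 + 4 + 1, 27^69 ≡ 64 · 44 · 27; multiplying out mod 139: 64·44 = 2816 ≡ 36, then 36·27 = 972 ≡ 138. Thus 27^69 ≡ 138 ≡ −1 (mod 139).
The value −1 means 27 is a non-residue modulo 139, so t² ≡ 27 (mod 139) is impossible.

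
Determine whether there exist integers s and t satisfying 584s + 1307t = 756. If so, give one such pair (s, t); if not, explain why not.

s = 243, t = -108

584 and 1307 are coprime, so 584s + 1307t ranges over all of ℤ.
Euclidean algorithm: 1307 = 2·584 + 139, 584 = 4·139 + 28, 139 = 4·28 + 27, 28 = 1·27 + 1, 27 = 27·1 + 0.
Back-substituting, 1 = 28 − 1·27 = 28 − (139 − 4·28) = −139 + 5·28 = −139 + 5·(584 − 4·139) = 5·584 − 21·139 = 5·584 − 21·(1307 − 2·584) = −21·1307 + 47·584; that is, 584·47 + 1307·(-21) = 1.
Times 756: 584·35532 + 1307·(-15876) = 756, so (35532, -15876) solves it.
Subtracting 27·1307 from s and adding 27·584 to t gives the tidier solution (243, -108).
Indeed 584·243 + 1307·(-108) = 141912 − 141156 = 756.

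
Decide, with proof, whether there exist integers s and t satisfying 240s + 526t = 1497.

There are no such integers.

Any value of 240s + 526t is a multiple of gcd(240, 526) = 2.
But 1497 is not a multiple of 2 (it leaves remainder 1).
Therefore 240s + 526t = 1497 has no solution in integers.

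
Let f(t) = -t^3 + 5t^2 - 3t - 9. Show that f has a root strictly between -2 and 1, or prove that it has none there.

f(-2) = 25 and f(1) = -8, which have opposite signs.
As a polynomial, f is continuous on every closed interval.
By the Intermediate Value Theorem f must vanish at some point of (-2, 1).

Yes, f has a root in the interval.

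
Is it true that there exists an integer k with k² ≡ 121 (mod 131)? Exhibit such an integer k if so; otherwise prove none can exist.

Take k = 11. Then 11² = 121, and since 0 ≤ 121 < 131 this is already reduced: 11² ≡ 121 (mod 131).

k = 11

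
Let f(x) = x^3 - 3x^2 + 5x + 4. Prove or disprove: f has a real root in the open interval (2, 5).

f has no root in that interval.

f(2) = 10 and f(5) = 79, both positive.
The derivative f'(x) = 3x^2 - 6x + 5 is a quadratic with discriminant (-6)² − 4·3·5 = -24 < 0; it never vanishes, so it is always positive (sign of the leading coefficient).
So f is strictly increasing; between 2 and 5 its values lie between f(2) = 10 and f(5) = 79, all positive. Therefore f has no root in (2, 5).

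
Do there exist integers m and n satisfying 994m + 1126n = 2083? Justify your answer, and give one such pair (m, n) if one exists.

Any value of 994m + 1126n is a multiple of gcd(994, 1126) = 2.
But 2083 is not a multiple of 2 (it leaves remainder 1).
So the equation is unsolvable over ℤ.

No, no such integers exist.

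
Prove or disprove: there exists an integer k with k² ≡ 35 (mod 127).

Take k = 17. Then 17² = 289 = 2·127 + 35, so 17² ≡ 35 (mod 127).

k = 17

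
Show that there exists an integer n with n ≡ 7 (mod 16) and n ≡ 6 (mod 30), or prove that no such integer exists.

Both moduli are multiples of 2 = gcd(16, 30), so any solution would satisfy n ≡ 7 and n ≡ 6 modulo 2 simultaneously.
These are incompatible: 7 − 6 = 1 is not divisible by 2.
Therefore no such n exists.

There is no such integer.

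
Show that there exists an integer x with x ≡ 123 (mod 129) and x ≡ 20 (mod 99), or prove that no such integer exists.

gcd(129, 99) = 3. If x ≡ 123 (mod 129) and x ≡ 20 (mod 99), then x ≡ 123 (mod 3) and x ≡ 20 (mod 3).
However 123 ≡ 0 and 20 ≡ 2 (mod 3), and 0 ≠ 2.
Therefore no such x exists.

No, no such integer exists.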